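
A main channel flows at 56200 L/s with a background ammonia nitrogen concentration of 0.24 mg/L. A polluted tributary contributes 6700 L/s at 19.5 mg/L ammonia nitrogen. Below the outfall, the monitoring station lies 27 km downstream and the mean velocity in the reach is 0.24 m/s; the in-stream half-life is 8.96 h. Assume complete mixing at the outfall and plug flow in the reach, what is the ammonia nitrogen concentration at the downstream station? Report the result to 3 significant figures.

0.204 mg/L

Flow-weighted average: C = (56200·0.2400 + 6700·19.50) / 62900 = 144100/62900 = 2.292 mg/L.
Travel time t = 27·1000 / 0.24 = 112500 s = 31.25 h.
Half-life 8.96 h → k = ln 2 / 8.96 = 0.07736 h⁻¹ = 1.857 d⁻¹.
First-order decay: C = 2.292·exp(−k·t) = 2.292·0.08914 = 0.2043 mg/L.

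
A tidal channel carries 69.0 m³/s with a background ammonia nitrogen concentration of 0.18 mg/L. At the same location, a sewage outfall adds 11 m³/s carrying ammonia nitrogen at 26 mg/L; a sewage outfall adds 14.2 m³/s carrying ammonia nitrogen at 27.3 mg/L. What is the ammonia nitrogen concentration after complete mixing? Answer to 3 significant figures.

7.28 mg/L

Flow-weighted average: C = (69.00·0.1800 + 11.00·26.00 + 14.20·27.30) / 94.20 = 686.1/94.20 = 7.283 mg/L.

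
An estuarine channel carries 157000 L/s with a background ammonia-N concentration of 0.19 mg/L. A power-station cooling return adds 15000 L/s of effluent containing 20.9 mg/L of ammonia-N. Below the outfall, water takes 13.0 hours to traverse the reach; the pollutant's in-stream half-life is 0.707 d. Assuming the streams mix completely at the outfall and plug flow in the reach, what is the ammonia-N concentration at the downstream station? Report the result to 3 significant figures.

1.17 mg/L

Mass balance: C = (157000·0.1900 + 15000·20.90) / 172000 = 343300/172000 = 1.996 mg/L.
Half-life 0.707 d → k = ln 2 / 0.707 = 0.9804 d⁻¹.
First-order decay: C = 1.996·exp(−k·t) = 1.996·0.5880 = 1.174 mg/L.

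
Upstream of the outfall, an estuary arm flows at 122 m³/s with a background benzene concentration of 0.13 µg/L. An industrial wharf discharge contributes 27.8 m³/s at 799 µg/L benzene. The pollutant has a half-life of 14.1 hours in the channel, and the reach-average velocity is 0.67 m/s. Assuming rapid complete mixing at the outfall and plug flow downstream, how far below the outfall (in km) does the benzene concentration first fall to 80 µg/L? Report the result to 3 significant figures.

30.3 km

Mixed concentration C = ΣQC/ΣQ = (122.0·0.1300 + 27.80·799.0) / 149.8 = 22230/149.8 = 148.4 µg/L.
Half-life 14.1 h → k = ln 2 / 14.1 = 0.04916 h⁻¹ = 1.180 d⁻¹.
Set 148.4·exp(−k·t) = 80 → t = ln(148.4/80)/k = 45240 s = 12.57 h.
Distance = v·t = 0.67·45240 = 30310 m = 30.31 km.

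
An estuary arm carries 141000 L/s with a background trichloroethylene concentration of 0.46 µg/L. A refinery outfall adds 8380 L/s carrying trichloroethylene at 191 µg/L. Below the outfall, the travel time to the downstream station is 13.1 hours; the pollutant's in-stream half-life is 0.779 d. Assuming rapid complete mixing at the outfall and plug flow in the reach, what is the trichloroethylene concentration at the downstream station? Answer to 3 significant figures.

6.86 µg/L

Conservation of mass: C = (141000·0.4600 + 8380·191.0) / 149400 = 1665000/149400 = 11.15 µg/L.
Half-life 0.779 d → k = ln 2 / 0.779 = 0.8898 d⁻¹.
Decay over the reach: 11.15·exp(−kt) = 11.15·0.6153 = 6.860 µg/L.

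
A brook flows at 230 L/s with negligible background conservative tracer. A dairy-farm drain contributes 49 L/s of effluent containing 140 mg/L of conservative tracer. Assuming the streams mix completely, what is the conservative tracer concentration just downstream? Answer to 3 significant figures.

24.6 mg/L

Mass balance: C = (230.0·0 + 49.00·140.0) / 279.0 = 6860/279.0 = 24.59 mg/L.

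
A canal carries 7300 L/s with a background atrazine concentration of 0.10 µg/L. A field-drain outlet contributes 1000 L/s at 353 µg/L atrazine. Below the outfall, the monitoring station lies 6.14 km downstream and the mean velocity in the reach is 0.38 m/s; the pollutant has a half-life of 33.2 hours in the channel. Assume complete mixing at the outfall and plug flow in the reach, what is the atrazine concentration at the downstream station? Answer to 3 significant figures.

38.8 µg/L

Mass balance: C = (7300·0.1000 + 1000·353.0) / 8300 = 353700/8300 = 42.62 µg/L.
Travel time t = 6.14·1000 / 0.38 = 16160 s = 4.488 h.
Half-life 33.2 h → k = ln 2 / 33.2 = 0.02088 h⁻¹ = 0.5011 d⁻¹.
First-order decay: C = 42.62·exp(−k·t) = 42.62·0.9105 = 38.81 µg/L.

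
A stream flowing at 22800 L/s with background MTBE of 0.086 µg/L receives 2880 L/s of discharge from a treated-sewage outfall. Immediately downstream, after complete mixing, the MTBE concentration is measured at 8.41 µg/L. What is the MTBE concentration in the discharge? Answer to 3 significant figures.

74.3 µg/L

Mass balance: 22800·0.08600 + 2880·Cₑ = 25680·8.410
→ Cₑ = (25680·8.410 − 22800·0.08600) / 2880 = 74.31 µg/L.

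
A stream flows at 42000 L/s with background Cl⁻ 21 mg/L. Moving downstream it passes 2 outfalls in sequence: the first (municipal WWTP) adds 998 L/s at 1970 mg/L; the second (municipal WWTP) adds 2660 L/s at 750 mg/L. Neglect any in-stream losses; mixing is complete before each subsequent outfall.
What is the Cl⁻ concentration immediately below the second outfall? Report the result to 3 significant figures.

Outfall 1: combined Q = 43000 L/s; C = (42000·21.00 + 998.0·1970)/43000 = 66.24 mg/L.
Outfall 2: combined Q = 45660 L/s; C = (43000·66.24 + 2660·750.0)/45660 = 106.1 mg/L.

106 mg/L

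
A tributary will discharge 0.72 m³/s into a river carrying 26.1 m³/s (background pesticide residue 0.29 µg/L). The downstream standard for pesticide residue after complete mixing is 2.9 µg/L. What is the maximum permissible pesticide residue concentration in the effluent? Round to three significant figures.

97.5 µg/L

At the limit, (Qr·Cr + Qe·Cₑ)/(Qr + Qe) = 2.9:
Cₑ = (26.82·2.9 − 26.10·0.2900) / 0.7200 = 97.51 µg/L.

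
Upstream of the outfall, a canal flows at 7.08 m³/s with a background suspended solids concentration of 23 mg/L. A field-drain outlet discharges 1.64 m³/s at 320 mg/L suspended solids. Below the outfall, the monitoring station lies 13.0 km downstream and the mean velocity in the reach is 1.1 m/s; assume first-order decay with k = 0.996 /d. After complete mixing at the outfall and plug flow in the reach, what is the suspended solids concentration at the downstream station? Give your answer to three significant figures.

Conservation of mass: C = (7.080·23.00 + 1.640·320.0) / 8.720 = 687.6/8.720 = 78.86 mg/L.
Travel time t = 13.0·1000 / 1.1 = 11820 s = 3.283 h.
Decay over the reach: 78.86·exp(−kt) = 78.86·0.8726 = 68.81 mg/L.

68.8 mg/L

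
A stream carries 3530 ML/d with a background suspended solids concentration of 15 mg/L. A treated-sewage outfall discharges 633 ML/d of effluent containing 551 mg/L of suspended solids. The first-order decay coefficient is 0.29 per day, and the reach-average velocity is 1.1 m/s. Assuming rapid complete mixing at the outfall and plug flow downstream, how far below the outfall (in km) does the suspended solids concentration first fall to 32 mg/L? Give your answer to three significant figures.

362 km

Mass balance: C = (3530·15.00 + 633.0·551.0) / 4163 = 401700/4163 = 96.50 mg/L.
Set 96.50·exp(−k·t) = 32 → t = ln(96.50/32)/k = 328900 s = 91.35 h.
Distance = v·t = 1.1·328900 = 361700 m = 361.7 km.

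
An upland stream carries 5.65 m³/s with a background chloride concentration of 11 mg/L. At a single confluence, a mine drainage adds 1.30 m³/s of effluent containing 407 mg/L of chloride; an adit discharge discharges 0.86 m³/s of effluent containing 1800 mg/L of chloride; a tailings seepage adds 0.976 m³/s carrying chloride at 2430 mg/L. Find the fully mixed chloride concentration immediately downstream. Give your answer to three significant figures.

Flow-weighted average: C = (5.650·11.00 + 1.300·407.0 + 0.8600·1800 + 0.9760·2430) / 8.786 = 4511/8.786 = 513.4 mg/L.

513 mg/L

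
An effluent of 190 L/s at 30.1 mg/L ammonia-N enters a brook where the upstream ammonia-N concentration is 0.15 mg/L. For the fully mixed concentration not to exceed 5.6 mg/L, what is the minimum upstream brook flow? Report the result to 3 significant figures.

854 L/s

Set C_mix = 5.6: (Q·0.1500 + 190.0·30.10) / (Q + 190.0) = 5.6
→ Q = 190.0·(30.10 − 5.6)/(5.6 − 0.1500) = 854.1 L/s.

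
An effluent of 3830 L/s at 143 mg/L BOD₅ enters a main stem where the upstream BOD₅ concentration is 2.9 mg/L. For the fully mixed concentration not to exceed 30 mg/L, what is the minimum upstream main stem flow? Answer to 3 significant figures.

Set C_mix = 30: (Q·2.900 + 3830·143.0) / (Q + 3830) = 30
→ Q = 3830·(143.0 − 30)/(30 − 2.900) = 15970 L/s.

16000 L/s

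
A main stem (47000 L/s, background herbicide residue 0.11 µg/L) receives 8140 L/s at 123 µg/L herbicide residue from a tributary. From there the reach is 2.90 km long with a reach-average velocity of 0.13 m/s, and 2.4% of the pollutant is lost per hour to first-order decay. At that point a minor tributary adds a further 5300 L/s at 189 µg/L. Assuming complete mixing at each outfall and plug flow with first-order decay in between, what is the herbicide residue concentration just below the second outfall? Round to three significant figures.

Conservation of mass: C = (47000·0.1100 + 8140·123.0) / 55140 = 1006000/55140 = 18.25 µg/L; combined flow 55140 L/s.
Travel time t = 2.90·1000 / 0.13 = 22310 s = 6.197 h.
2.4%/h lost → k = −ln(1 − 0.024) = 0.02429 h⁻¹.
Applying C = C₀e^(−kt): 18.25 × 0.8603 = 15.70 µg/L.
At the second outfall, C = (55140·15.70 + 5300·189.0) / (55140 + 5300) = 30.90 µg/L.

30.9 µg/L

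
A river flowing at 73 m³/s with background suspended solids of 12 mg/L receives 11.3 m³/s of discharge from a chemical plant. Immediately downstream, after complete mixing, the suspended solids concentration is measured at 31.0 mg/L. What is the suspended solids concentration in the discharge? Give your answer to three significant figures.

Mass balance: 73.00·12.00 + 11.30·Cₑ = 84.30·31.00
→ Cₑ = (84.30·31.00 − 73.00·12.00) / 11.30 = 153.7 mg/L.

154 mg/L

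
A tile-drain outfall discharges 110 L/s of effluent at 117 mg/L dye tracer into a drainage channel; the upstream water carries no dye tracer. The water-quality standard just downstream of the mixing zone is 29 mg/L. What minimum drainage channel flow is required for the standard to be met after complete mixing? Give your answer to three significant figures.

Set C_mix = 29: (Q·0 + 110.0·117.0) / (Q + 110.0) = 29
→ Q = 110.0·(117.0 − 29)/(29 − 0) = 333.8 L/s.

334 L/s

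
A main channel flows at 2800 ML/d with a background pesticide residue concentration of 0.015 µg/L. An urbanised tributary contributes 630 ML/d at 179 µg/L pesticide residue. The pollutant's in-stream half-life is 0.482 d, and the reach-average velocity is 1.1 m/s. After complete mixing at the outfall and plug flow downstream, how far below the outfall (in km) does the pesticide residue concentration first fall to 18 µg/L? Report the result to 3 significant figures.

After mixing, C = (2800·0.01500 + 630.0·179.0) / 3430 = 112800/3430 = 32.89 µg/L.
Half-life 0.482 d → k = ln 2 / 0.482 = 1.438 d⁻¹.
Set 32.89·exp(−k·t) = 18 → t = ln(32.89/18)/k = 36220 s = 10.06 h.
Distance = v·t = 1.1·36220 = 39840 m = 39.84 km.

39.8 km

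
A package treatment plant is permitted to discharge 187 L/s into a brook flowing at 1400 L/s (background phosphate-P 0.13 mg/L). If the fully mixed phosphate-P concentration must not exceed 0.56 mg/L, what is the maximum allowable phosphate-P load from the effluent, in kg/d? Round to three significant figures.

61.1 kg/d

Mass balance at the limit: 1400·0.1300 + 187.0·Cₑ = 1587·0.56 → Cₑ = 3.779 mg/L.
187.0 L/s = 0.1870 m³/s. Load = 0.1870 m³/s × 3.779 g/m³ × 86 400 s/d = 61.06 kg/d.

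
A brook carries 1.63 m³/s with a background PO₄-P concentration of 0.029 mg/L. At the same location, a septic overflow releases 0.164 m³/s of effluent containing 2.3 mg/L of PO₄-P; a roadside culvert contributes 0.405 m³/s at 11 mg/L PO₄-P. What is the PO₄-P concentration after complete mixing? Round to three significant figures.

2.22 mg/L

Flow-weighted average: C = (1.630·0.02900 + 0.1640·2.300 + 0.4050·11.00) / 2.199 = 4.879/2.199 = 2.219 mg/L.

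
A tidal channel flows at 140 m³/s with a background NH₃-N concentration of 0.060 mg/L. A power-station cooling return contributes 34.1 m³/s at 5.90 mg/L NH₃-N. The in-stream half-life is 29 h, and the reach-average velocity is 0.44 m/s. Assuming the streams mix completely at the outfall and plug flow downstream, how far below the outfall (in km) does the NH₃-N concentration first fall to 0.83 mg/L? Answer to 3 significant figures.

24.6 km

Mass balance: C = (140.0·0.06000 + 34.10·5.900) / 174.1 = 209.6/174.1 = 1.204 mg/L.
Half-life 29 h → k = ln 2 / 29 = 0.02390 h⁻¹ = 0.5736 d⁻¹.
Set 1.204·exp(−k·t) = 0.83 → t = ln(1.204/0.83)/k = 56010 s = 15.56 h.
Distance = v·t = 0.44·56010 = 24640 m = 24.64 km.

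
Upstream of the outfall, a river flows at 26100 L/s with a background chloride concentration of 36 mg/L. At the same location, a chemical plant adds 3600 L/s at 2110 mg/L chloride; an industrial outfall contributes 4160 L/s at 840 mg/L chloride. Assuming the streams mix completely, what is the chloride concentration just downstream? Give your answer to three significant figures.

Mixed concentration C = ΣQC/ΣQ = (26100·36.00 + 3600·2110 + 4160·840.0) / 33860 = 12030000/33860 = 355.3 mg/L.

355 mg/L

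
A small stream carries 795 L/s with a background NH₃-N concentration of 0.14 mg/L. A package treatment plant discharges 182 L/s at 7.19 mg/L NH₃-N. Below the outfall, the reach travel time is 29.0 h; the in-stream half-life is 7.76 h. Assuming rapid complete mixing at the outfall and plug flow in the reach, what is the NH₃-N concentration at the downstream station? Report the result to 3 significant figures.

0.109 mg/L

Mixed concentration C = ΣQC/ΣQ = (795.0·0.1400 + 182.0·7.190) / 977.0 = 1420/977.0 = 1.453 mg/L.
Half-life 7.76 h → k = ln 2 / 7.76 = 0.08932 h⁻¹ = 2.144 d⁻¹.
After decay, C = 1.453 × e^(−kt) = 1.453 × 0.07499 = 0.1090 mg/L.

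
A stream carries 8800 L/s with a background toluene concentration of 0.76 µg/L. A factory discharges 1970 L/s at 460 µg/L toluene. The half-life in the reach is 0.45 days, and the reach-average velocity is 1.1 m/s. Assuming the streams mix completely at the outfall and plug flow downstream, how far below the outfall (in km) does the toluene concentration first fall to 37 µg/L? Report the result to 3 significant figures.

51.1 km

Flow-weighted average: C = (8800·0.7600 + 1970·460.0) / 10770 = 912900/10770 = 84.76 µg/L.
Half-life 0.45 d → k = ln 2 / 0.45 = 1.540 d⁻¹.
Set 84.76·exp(−k·t) = 37 → t = ln(84.76/37)/k = 46500 s = 12.92 h.
Distance = v·t = 1.1·46500 = 51150 m = 51.15 km.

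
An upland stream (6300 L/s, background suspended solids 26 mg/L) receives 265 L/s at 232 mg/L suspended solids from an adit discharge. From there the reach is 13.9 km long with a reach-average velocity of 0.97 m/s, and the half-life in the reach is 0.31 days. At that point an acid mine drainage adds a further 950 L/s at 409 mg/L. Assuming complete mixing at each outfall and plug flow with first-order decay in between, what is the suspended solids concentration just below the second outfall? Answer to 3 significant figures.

Flow-weighted average: C = (6300·26.00 + 265.0·232.0) / 6565 = 225300/6565 = 34.32 mg/L; combined flow 6565 L/s.
Travel time t = 13.9·1000 / 0.97 = 14330 s = 3.981 h.
Half-life 0.31 d → k = ln 2 / 0.31 = 2.236 d⁻¹.
After decay, C = 34.32 × e^(−kt) = 34.32 × 0.6902 = 23.68 mg/L.
Second outfall: C = (6565·23.68 + 950.0·409.0)/7515 = 72.39 mg/L.

72.4 mg/L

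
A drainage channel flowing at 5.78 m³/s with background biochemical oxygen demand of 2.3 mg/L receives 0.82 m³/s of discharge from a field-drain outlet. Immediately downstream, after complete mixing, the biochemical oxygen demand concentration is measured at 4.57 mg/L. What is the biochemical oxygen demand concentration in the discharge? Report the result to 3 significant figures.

Mass balance: 5.780·2.300 + 0.8200·Cₑ = 6.600·4.570
→ Cₑ = (6.600·4.570 − 5.780·2.300) / 0.8200 = 20.57 mg/L.

20.6 mg/L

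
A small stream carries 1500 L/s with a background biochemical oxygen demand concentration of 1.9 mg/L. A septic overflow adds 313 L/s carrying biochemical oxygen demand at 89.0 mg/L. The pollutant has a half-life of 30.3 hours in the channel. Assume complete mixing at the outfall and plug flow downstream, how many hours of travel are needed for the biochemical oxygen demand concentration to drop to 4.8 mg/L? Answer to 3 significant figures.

Mass balance: C = (1500·1.900 + 313.0·89.00) / 1813 = 30710/1813 = 16.94 mg/L.
Half-life 30.3 h → k = ln 2 / 30.3 = 0.02288 h⁻¹ = 0.5490 d⁻¹.
16.94·exp(−k·t) = 4.8 → t = ln(16.94/4.8)/k = 198400 s = 55.12 h.

55.1 h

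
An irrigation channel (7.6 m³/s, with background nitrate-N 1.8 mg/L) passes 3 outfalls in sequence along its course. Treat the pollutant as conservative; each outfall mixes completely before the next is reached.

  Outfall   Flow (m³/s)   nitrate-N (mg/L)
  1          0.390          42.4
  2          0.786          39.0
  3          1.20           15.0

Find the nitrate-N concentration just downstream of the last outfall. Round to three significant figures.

Outfall 1: combined Q = 7.990 m³/s; C = (7.600·1.800 + 0.3900·42.40)/7.990 = 3.782 mg/L.
Outfall 2: combined Q = 8.776 m³/s; C = (7.990·3.782 + 0.7860·39.00)/8.776 = 6.936 mg/L.
Outfall 3: combined Q = 9.976 m³/s; C = (8.776·6.936 + 1.200·15.00)/9.976 = 7.906 mg/L.

7.91 mg/L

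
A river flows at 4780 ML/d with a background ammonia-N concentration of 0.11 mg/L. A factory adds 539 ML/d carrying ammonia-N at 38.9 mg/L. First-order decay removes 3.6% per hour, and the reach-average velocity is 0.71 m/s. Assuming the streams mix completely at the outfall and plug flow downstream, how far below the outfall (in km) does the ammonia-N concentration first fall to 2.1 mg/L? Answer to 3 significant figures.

Mixed concentration C = ΣQC/ΣQ = (4780·0.1100 + 539.0·38.90) / 5319 = 21490/5319 = 4.041 mg/L.
3.6%/h lost → k = −ln(1 − 0.036) = 0.03666 h⁻¹.
Set 4.041·exp(−k·t) = 2.1 → t = ln(4.041/2.1)/k = 64260 s = 17.85 h.
Distance = v·t = 0.71·64260 = 45630 m = 45.63 km.

45.6 km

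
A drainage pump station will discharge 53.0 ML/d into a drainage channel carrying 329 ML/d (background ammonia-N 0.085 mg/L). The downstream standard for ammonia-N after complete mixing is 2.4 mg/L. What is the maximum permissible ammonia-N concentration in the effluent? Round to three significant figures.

At the limit, (Qr·Cr + Qe·Cₑ)/(Qr + Qe) = 2.4:
Cₑ = (382.0·2.4 − 329.0·0.08500) / 53.00 = 16.77 mg/L.

16.8 mg/L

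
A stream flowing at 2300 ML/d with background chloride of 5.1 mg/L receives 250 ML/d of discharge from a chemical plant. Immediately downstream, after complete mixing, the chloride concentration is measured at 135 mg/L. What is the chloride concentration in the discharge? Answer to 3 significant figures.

Mass balance: 2300·5.100 + 250.0·Cₑ = 2550·135.0
→ Cₑ = (2550·135.0 − 2300·5.100) / 250.0 = 1330 mg/L.

1330 mg/L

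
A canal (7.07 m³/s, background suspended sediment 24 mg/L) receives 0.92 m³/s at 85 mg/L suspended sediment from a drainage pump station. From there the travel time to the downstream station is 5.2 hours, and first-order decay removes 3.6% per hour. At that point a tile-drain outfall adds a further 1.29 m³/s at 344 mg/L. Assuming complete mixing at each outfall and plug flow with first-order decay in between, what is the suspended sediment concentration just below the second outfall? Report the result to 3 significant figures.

69.9 mg/L

Mass balance: C = (7.070·24.00 + 0.9200·85.00) / 7.990 = 247.9/7.990 = 31.02 mg/L; combined flow 7.990 m³/s.
3.6%/h lost → k = −ln(1 − 0.036) = 0.03666 h⁻¹.
After decay, C = 31.02 × e^(−kt) = 31.02 × 0.8264 = 25.64 mg/L.
Second outfall: C = (7.990·25.64 + 1.290·344.0)/9.280 = 69.89 mg/L.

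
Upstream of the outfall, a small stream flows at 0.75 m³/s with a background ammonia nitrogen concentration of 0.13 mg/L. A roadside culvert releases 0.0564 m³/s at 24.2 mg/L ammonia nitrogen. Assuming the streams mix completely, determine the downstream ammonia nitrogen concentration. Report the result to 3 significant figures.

After mixing, C = (0.7500·0.1300 + 0.05640·24.20) / 0.8064 = 1.462/0.8064 = 1.813 mg/L.

1.81 mg/L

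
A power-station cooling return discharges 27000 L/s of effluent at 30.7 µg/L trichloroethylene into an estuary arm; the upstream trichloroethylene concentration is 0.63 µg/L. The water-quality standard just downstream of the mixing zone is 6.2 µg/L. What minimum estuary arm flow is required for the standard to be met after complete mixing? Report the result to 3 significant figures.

Set C_mix = 6.2: (Q·0.6300 + 27000·30.70) / (Q + 27000) = 6.2
→ Q = 27000·(30.70 − 6.2)/(6.2 − 0.6300) = 118800 L/s.

119000 L/s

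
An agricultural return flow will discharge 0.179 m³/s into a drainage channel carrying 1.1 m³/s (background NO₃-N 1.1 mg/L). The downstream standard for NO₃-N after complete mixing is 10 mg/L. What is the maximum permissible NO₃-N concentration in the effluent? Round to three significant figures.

64.7 mg/L

At the limit, (Qr·Cr + Qe·Cₑ)/(Qr + Qe) = 10:
Cₑ = (1.279·10 − 1.100·1.100) / 0.1790 = 64.69 mg/L.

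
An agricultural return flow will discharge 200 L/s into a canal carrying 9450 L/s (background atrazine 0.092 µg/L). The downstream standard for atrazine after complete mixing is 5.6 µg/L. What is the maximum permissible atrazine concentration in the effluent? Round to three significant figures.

266 µg/L

At the limit, (Qr·Cr + Qe·Cₑ)/(Qr + Qe) = 5.6:
Cₑ = (9650·5.6 − 9450·0.09200) / 200.0 = 265.9 µg/L.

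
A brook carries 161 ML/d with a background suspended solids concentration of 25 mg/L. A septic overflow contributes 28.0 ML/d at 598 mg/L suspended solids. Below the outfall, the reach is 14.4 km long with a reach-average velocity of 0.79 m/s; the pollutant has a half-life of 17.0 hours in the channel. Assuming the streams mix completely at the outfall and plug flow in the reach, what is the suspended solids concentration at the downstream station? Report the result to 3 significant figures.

89.4 mg/L

After mixing, C = (161.0·25.00 + 28.00·598.0) / 189.0 = 20770/189.0 = 109.9 mg/L.
Travel time t = 14.4·1000 / 0.79 = 18230 s = 5.063 h.
Half-life 17.0 h → k = ln 2 / 17.0 = 0.04077 h⁻¹ = 0.9786 d⁻¹.
After decay, C = 109.9 × e^(−kt) = 109.9 × 0.8135 = 89.39 mg/L.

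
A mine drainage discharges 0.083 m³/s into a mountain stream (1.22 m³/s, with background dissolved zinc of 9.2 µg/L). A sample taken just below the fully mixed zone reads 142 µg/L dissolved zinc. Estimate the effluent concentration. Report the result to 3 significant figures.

2090 µg/L

Mass balance: 1.220·9.200 + 0.08300·Cₑ = 1.303·142.0
→ Cₑ = (1.303·142.0 − 1.220·9.200) / 0.08300 = 2094 µg/L.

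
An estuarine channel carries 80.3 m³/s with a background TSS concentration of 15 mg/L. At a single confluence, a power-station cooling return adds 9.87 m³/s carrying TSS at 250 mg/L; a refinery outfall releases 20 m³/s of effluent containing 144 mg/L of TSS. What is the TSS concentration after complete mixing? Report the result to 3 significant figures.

59.5 mg/L

Conservation of mass: C = (80.30·15.00 + 9.870·250.0 + 20.00·144.0) / 110.2 = 6552/110.2 = 59.47 mg/L.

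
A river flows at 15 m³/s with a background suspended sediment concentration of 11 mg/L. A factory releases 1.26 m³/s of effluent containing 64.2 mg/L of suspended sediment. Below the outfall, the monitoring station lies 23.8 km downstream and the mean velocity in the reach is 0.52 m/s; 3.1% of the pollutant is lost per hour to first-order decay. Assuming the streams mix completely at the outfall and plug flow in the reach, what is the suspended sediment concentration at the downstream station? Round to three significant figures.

Flow-weighted average: C = (15.00·11.00 + 1.260·64.20) / 16.26 = 245.9/16.26 = 15.12 mg/L.
Travel time t = 23.8·1000 / 0.52 = 45770 s = 12.71 h.
3.1%/h lost → k = −ln(1 − 0.031) = 0.03149 h⁻¹.
After decay, C = 15.12 × e^(−kt) = 15.12 × 0.6701 = 10.13 mg/L.

10.1 mg/L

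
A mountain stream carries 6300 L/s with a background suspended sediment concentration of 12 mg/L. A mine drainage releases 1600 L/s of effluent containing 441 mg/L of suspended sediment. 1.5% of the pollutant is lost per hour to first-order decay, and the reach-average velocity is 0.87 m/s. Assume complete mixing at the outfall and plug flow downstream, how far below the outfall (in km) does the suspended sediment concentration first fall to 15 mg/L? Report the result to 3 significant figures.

Flow-weighted average: C = (6300·12.00 + 1600·441.0) / 7900 = 781200/7900 = 98.89 mg/L.
1.5%/h lost → k = −ln(1 − 0.015) = 0.01511 h⁻¹.
Set 98.89·exp(−k·t) = 15 → t = ln(98.89/15)/k = 449200 s = 124.8 h.
Distance = v·t = 0.87·449200 = 390800 m = 390.8 km.

391 km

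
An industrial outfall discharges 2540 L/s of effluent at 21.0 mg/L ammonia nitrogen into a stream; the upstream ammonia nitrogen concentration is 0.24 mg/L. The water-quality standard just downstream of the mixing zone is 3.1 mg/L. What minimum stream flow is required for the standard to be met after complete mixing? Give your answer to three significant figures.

Set C_mix = 3.1: (Q·0.2400 + 2540·21.00) / (Q + 2540) = 3.1
→ Q = 2540·(21.00 − 3.1)/(3.1 − 0.2400) = 15900 L/s.

15900 L/s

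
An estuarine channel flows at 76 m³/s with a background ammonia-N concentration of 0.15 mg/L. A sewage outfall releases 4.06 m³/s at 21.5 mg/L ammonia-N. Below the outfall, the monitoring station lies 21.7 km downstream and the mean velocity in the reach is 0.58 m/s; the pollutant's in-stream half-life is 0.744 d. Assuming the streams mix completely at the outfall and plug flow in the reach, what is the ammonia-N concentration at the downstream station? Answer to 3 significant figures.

Conservation of mass: C = (76.00·0.1500 + 4.060·21.50) / 80.06 = 98.69/80.06 = 1.233 mg/L.
Travel time t = 21.7·1000 / 0.58 = 37410 s = 10.39 h.
Half-life 0.744 d → k = ln 2 / 0.744 = 0.9316 d⁻¹.
Applying C = C₀e^(−kt): 1.233 × 0.6680 = 0.8235 mg/L.

0.823 mg/L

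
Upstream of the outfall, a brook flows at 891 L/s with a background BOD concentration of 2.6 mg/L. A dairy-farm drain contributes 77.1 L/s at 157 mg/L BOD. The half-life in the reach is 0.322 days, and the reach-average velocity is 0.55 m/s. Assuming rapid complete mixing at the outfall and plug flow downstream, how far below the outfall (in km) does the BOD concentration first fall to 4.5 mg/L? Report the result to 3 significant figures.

26.4 km

Mass balance: C = (891.0·2.600 + 77.10·157.0) / 968.1 = 14420/968.1 = 14.90 mg/L.
Half-life 0.322 d → k = ln 2 / 0.322 = 2.153 d⁻¹.
Set 14.90·exp(−k·t) = 4.5 → t = ln(14.90/4.5)/k = 48050 s = 13.35 h.
Distance = v·t = 0.55·48050 = 26430 m = 26.43 km.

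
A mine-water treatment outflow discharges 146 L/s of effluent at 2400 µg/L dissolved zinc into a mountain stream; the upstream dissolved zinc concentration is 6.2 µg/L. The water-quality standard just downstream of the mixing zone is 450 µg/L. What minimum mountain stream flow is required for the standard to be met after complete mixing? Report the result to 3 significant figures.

642 L/s

Set C_mix = 450: (Q·6.200 + 146.0·2400) / (Q + 146.0) = 450
→ Q = 146.0·(2400 − 450)/(450 − 6.200) = 641.5 L/s.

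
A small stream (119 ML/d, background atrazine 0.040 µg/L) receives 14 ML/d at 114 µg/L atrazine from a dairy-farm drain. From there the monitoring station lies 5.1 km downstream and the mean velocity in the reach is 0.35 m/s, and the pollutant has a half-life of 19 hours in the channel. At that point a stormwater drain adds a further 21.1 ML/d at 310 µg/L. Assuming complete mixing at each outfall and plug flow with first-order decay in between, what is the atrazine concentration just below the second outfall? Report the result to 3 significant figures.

Mass balance: C = (119.0·0.04000 + 14.00·114.0) / 133.0 = 1601/133.0 = 12.04 µg/L; combined flow 133.0 ML/d.
Travel time t = 5.1·1000 / 0.35 = 14570 s = 4.048 h.
Half-life 19 h → k = ln 2 / 19 = 0.03648 h⁻¹ = 0.8756 d⁻¹.
After decay, C = 12.04 × e^(−kt) = 12.04 × 0.8627 = 10.38 µg/L.
Second outfall: C = (133.0·10.38 + 21.10·310.0)/154.1 = 51.41 µg/L.

51.4 µg/L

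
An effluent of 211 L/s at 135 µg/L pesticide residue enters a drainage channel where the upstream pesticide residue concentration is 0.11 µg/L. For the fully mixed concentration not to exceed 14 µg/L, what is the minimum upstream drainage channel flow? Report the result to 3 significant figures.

1840 L/s

Set C_mix = 14: (Q·0.1100 + 211.0·135.0) / (Q + 211.0) = 14
→ Q = 211.0·(135.0 − 14)/(14 − 0.1100) = 1838 L/s.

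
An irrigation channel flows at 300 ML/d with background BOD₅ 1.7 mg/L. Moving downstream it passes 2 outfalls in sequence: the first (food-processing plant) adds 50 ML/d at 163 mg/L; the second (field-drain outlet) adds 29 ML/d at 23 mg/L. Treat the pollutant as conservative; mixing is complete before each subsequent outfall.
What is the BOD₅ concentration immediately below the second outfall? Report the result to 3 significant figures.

After outfall 1: Q = 300.0 + 50.00 = 350.0 ML/d; C = (300.0·1.700 + 50.00·163.0)/350.0 = 24.74 mg/L.
After outfall 2: Q = 350.0 + 29.00 = 379.0 ML/d; C = (350.0·24.74 + 29.00·23.00)/379.0 = 24.61 mg/L.

24.6 mg/L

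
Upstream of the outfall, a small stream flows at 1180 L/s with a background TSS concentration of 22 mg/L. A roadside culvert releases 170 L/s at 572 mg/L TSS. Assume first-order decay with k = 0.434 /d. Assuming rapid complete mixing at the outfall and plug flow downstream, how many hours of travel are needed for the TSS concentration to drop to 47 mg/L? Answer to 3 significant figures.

36.7 h

After mixing, C = (1180·22.00 + 170.0·572.0) / 1350 = 123200/1350 = 91.26 mg/L.
91.26·exp(−k·t) = 47 → t = ln(91.26/47)/k = 132100 s = 36.69 h.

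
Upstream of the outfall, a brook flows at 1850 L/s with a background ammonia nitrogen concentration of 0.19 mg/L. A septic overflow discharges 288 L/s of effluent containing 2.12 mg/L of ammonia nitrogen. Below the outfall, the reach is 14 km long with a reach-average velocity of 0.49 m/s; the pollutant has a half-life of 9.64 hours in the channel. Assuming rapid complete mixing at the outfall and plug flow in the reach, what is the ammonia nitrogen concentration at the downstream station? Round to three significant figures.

0.254 mg/L

Flow-weighted average: C = (1850·0.1900 + 288.0·2.120) / 2138 = 962.1/2138 = 0.4500 mg/L.
Travel time t = 14·1000 / 0.49 = 28570 s = 7.937 h.
Half-life 9.64 h → k = ln 2 / 9.64 = 0.07190 h⁻¹ = 1.726 d⁻¹.
Applying C = C₀e^(−kt): 0.4500 × 0.5652 = 0.2543 mg/L.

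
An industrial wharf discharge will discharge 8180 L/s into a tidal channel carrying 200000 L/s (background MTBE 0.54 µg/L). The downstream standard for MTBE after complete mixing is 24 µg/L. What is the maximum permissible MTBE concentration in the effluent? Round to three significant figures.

At the limit, (Qr·Cr + Qe·Cₑ)/(Qr + Qe) = 24:
Cₑ = (208200·24 − 200000·0.5400) / 8180 = 597.6 µg/L.

598 µg/L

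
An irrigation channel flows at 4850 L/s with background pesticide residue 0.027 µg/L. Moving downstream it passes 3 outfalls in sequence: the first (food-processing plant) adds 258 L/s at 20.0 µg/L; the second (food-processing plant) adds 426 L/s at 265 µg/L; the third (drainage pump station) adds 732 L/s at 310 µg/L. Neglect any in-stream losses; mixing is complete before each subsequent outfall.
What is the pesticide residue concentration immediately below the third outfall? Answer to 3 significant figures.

55.1 µg/L

Below outfall 1: Q → 5108 L/s, C = (4850·0.02700 + 258.0·20.00)/5108 = 1.036 µg/L.
Below outfall 2: Q → 5534 L/s, C = (5108·1.036 + 426.0·265.0)/5534 = 21.36 µg/L.
Below outfall 3: Q → 6266 L/s, C = (5534·21.36 + 732.0·310.0)/6266 = 55.08 µg/L.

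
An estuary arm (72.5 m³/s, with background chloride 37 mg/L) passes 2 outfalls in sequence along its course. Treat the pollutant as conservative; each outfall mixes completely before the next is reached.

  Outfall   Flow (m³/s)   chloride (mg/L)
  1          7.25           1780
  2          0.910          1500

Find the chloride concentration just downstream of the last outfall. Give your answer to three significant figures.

210 mg/L

Outfall 1: combined Q = 79.75 m³/s; C = (72.50·37.00 + 7.250·1780)/79.75 = 195.5 mg/L.
Outfall 2: combined Q = 80.66 m³/s; C = (79.75·195.5 + 0.9100·1500)/80.66 = 210.2 mg/L.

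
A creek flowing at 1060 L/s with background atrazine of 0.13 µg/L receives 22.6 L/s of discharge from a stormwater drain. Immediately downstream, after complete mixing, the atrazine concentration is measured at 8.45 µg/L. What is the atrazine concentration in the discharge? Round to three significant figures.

399 µg/L

Mass balance: 1060·0.1300 + 22.60·Cₑ = 1083·8.450
→ Cₑ = (1083·8.450 − 1060·0.1300) / 22.60 = 398.7 µg/L.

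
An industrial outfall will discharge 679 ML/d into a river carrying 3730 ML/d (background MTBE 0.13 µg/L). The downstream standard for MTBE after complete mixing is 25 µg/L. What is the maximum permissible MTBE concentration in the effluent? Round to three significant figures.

162 µg/L

At the limit, (Qr·Cr + Qe·Cₑ)/(Qr + Qe) = 25:
Cₑ = (4409·25 − 3730·0.1300) / 679.0 = 161.6 µg/L.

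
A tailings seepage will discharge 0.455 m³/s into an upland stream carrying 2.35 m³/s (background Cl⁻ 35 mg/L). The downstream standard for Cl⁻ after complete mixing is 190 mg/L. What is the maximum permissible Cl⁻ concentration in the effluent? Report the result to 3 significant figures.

At the limit, (Qr·Cr + Qe·Cₑ)/(Qr + Qe) = 190:
Cₑ = (2.805·190 − 2.350·35.00) / 0.4550 = 990.5 mg/L.

991 mg/L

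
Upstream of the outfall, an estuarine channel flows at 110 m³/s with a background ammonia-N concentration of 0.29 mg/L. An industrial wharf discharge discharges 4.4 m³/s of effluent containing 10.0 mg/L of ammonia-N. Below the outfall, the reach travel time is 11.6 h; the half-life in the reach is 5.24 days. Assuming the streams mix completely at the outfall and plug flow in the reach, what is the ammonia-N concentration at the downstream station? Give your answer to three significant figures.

After mixing, C = (110.0·0.2900 + 4.400·10.00) / 114.4 = 75.90/114.4 = 0.6635 mg/L.
Half-life 5.24 d → k = ln 2 / 5.24 = 0.1323 d⁻¹.
Decay over the reach: 0.6635·exp(−kt) = 0.6635·0.9381 = 0.6224 mg/L.

0.622 mg/L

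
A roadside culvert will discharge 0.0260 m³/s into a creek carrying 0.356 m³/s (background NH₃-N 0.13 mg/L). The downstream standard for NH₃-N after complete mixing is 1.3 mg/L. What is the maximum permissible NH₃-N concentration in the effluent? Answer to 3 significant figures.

17.3 mg/L

At the limit, (Qr·Cr + Qe·Cₑ)/(Qr + Qe) = 1.3:
Cₑ = (0.3820·1.3 − 0.3560·0.1300) / 0.02600 = 17.32 mg/L.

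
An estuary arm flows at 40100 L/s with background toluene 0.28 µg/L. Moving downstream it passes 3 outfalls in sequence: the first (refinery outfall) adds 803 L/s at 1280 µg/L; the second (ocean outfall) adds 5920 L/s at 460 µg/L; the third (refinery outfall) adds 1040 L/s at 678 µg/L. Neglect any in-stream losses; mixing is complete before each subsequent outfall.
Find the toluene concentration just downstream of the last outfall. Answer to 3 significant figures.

Below outfall 1: Q → 40900 L/s, C = (40100·0.2800 + 803.0·1280)/40900 = 25.40 µg/L.
Below outfall 2: Q → 46820 L/s, C = (40900·25.40 + 5920·460.0)/46820 = 80.35 µg/L.
Below outfall 3: Q → 47860 L/s, C = (46820·80.35 + 1040·678.0)/47860 = 93.34 µg/L.

93.3 µg/L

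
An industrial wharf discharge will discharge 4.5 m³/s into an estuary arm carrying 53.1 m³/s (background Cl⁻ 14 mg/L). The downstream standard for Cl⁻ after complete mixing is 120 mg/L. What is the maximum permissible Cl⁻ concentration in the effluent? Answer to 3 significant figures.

1370 mg/L

At the limit, (Qr·Cr + Qe·Cₑ)/(Qr + Qe) = 120:
Cₑ = (57.60·120 − 53.10·14.00) / 4.500 = 1371 mg/L.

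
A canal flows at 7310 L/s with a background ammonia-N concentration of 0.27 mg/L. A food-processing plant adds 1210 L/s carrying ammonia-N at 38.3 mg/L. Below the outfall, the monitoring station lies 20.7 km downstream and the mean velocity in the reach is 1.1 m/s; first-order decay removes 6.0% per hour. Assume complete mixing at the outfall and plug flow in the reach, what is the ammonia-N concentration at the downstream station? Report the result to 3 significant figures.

Mass balance: C = (7310·0.2700 + 1210·38.30) / 8520 = 48320/8520 = 5.671 mg/L.
Travel time t = 20.7·1000 / 1.1 = 18820 s = 5.227 h.
6.0%/h lost → k = −ln(1 − 0.06) = 0.06188 h⁻¹.
Applying C = C₀e^(−kt): 5.671 × 0.7237 = 4.104 mg/L.

4.10 mg/L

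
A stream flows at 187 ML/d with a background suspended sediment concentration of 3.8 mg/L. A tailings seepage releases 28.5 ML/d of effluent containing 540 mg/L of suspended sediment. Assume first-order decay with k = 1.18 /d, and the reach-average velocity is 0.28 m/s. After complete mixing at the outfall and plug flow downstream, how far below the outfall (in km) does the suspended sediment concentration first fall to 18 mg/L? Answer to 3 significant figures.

29.2 km

After mixing, C = (187.0·3.800 + 28.50·540.0) / 215.5 = 16100/215.5 = 74.71 mg/L.
Set 74.71·exp(−k·t) = 18 → t = ln(74.71/18)/k = 104200 s = 28.95 h.
Distance = v·t = 0.28·104200 = 29180 m = 29.18 km.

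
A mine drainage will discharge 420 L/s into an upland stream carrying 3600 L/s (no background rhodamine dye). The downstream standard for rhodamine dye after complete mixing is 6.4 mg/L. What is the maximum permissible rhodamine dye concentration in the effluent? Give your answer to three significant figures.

At the limit, (Qr·Cr + Qe·Cₑ)/(Qr + Qe) = 6.4:
Cₑ = (4020·6.4 − 3600·0) / 420.0 = 61.26 mg/L.

61.3 mg/L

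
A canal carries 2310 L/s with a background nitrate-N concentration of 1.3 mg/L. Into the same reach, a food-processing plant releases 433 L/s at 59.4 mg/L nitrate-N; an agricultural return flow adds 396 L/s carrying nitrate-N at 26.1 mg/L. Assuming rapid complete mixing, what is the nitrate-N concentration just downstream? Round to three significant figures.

After mixing, C = (2310·1.300 + 433.0·59.40 + 396.0·26.10) / 3139 = 39060/3139 = 12.44 mg/L.

12.4 mg/L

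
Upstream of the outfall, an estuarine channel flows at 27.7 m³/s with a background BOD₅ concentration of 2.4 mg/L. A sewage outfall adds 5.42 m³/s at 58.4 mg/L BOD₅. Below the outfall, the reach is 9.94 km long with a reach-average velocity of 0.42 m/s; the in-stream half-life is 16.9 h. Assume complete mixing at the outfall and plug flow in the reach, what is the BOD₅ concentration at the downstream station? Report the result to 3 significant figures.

8.83 mg/L

Mixed concentration C = ΣQC/ΣQ = (27.70·2.400 + 5.420·58.40) / 33.12 = 383.0/33.12 = 11.56 mg/L.
Travel time t = 9.94·1000 / 0.42 = 23670 s = 6.574 h.
Half-life 16.9 h → k = ln 2 / 16.9 = 0.04101 h⁻¹ = 0.9844 d⁻¹.
After decay, C = 11.56 × e^(−kt) = 11.56 × 0.7637 = 8.831 mg/L.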